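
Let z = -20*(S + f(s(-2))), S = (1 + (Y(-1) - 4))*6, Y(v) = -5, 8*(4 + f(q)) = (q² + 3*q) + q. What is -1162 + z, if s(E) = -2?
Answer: -112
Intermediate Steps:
f(q) = -4 + q/2 + q²/8 (f(q) = -4 + ((q² + 3*q) + q)/8 = -4 + (q² + 4*q)/8 = -4 + (q/2 + q²/8) = -4 + q/2 + q²/8)
S = -48 (S = (1 + (-5 - 4))*6 = (1 - 9)*6 = -8*6 = -48)
z = 1050 (z = -20*(-48 + (-4 + (½)*(-2) + (⅛)*(-2)²)) = -20*(-48 + (-4 - 1 + (⅛)*4)) = -20*(-48 + (-4 - 1 + ½)) = -20*(-48 - 9/2) = -20*(-105/2) = 1050)
-1162 + z = -1162 + 1050 = -112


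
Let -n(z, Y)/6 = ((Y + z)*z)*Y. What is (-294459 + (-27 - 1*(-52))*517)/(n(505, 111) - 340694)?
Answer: 140767/103759987 ≈ 0.0013567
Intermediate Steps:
n(z, Y) = -6*Y*z*(Y + z) (n(z, Y) = -6*(Y + z)*z*Y = -6*z*(Y + z)*Y = -6*Y*z*(Y + z))
(-294459 + (-27 - 1*(-52))*517)/(n(505, 111) - 340694) = (-294459 + (-27 - 1*(-52))*517)/(-6*111*505*(111 + 505) - 340694) = (-294459 + (-27 + 52)*517)/(-6*111*505*616 - 340694) = (-294459 + 25*517)/(-207179280 - 340694) = (-294459 + 12925)/(-207519974) = -281534*(-1/207519974) = 140767/103759987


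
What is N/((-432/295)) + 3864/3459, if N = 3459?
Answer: -391990183/166032 ≈ -2360.9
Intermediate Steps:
N/((-432/295)) + 3864/3459 = 3459/((-432/295)) + 3864/3459 = 3459/((-432*1/295)) + 3864*(1/3459) = 3459/(-432/295) + 1288/1153 = 3459*(-295/432) + 1288/1153 = -340135/144 + 1288/1153 = -391990183/166032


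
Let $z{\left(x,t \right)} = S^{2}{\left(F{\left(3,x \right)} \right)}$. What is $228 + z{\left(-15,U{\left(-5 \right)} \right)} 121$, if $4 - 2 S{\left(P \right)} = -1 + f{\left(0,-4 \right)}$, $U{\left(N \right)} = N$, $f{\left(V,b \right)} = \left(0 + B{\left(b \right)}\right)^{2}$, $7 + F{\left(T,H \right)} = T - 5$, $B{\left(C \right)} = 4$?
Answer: $\frac{15553}{4} \approx 3888.3$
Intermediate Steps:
$F{\left(T,H \right)} = -12 + T$ ($F{\left(T,H \right)} = -7 + \left(T - 5\right) = -7 + \left(-5 + T\right) = -12 + T$)
$f{\left(V,b \right)} = 16$ ($f{\left(V,b \right)} = \left(0 + 4\right)^{2} = 4^{2} = 16$)
$S{\left(P \right)} = - \frac{11}{2}$ ($S{\left(P \right)} = 2 - \frac{-1 + 16}{2} = 2 - \frac{15}{2} = - \frac{11}{2}$)
$z{\left(x,t \right)} = \frac{121}{4}$ ($z{\left(x,t \right)} = \left(- \frac{11}{2}\right)^{2} = \frac{121}{4}$)
$228 + z{\left(-15,U{\left(-5 \right)} \right)} 121 = 228 + \frac{121}{4} \cdot 121 = 228 + \frac{14641}{4} = \frac{15553}{4}$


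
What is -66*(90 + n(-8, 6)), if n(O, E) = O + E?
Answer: -5808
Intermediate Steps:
n(O, E) = E + O
-66*(90 + n(-8, 6)) = -66*(90 + (6 - 8)) = -66*(90 - 2) = -66*88 = -5808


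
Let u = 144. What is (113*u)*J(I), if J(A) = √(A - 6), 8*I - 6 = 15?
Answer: 12204*I*√6 ≈ 29894.0*I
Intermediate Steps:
I = 21/8 (I = ¾ + (⅛)*15 = ¾ + 15/8 = 21/8 ≈ 2.6250)
J(A) = √(-6 + A)
(113*u)*J(I) = (113*144)*√(-6 + 21/8) = 16272*√(-27/8) = 16272*(3*I*√6/4) = 12204*I*√6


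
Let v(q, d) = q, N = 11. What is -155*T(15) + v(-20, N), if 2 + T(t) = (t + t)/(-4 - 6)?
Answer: 755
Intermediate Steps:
T(t) = -2 - t/5 (T(t) = -2 + (t + t)/(-4 - 6) = -2 + (2*t)/(-10) = -2 + (2*t)*(-⅒) = -2 - t/5)
-155*T(15) + v(-20, N) = -155*(-2 - ⅕*15) - 20 = -155*(-2 - 3) - 20 = -155*(-5) - 20 = 775 - 20 = 755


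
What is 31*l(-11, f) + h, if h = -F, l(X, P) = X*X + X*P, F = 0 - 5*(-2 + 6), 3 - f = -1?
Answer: 2407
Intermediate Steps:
f = 4 (f = 3 - 1*(-1) = 3 + 1 = 4)
F = -20 (F = 0 - 5*4 = 0 - 20 = -20)
l(X, P) = X**2 + P*X
h = 20 (h = -1*(-20) = 20)
31*l(-11, f) + h = 31*(-11*(4 - 11)) + 20 = 31*(-11*(-7)) + 20 = 31*77 + 20 = 2387 + 20 = 2407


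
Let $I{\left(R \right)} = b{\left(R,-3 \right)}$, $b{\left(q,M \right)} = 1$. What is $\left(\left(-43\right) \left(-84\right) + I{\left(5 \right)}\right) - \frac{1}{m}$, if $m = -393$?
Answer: $\frac{1419910}{393} \approx 3613.0$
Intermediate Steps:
$I{\left(R \right)} = 1$
$\left(\left(-43\right) \left(-84\right) + I{\left(5 \right)}\right) - \frac{1}{m} = \left(\left(-43\right) \left(-84\right) + 1\right) - \frac{1}{-393} = \left(3612 + 1\right) - - \frac{1}{393} = 3613 + \frac{1}{393} = \frac{1419910}{393}$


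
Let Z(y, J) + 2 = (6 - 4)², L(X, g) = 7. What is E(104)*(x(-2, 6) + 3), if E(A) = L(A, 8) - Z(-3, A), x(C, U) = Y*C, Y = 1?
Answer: 5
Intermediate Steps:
Z(y, J) = 2 (Z(y, J) = -2 + (6 - 4)² = -2 + 2² = -2 + 4 = 2)
x(C, U) = C (x(C, U) = 1*C = C)
E(A) = 5 (E(A) = 7 - 1*2 = 7 - 2 = 5)
E(104)*(x(-2, 6) + 3) = 5*(-2 + 3) = 5*1 = 5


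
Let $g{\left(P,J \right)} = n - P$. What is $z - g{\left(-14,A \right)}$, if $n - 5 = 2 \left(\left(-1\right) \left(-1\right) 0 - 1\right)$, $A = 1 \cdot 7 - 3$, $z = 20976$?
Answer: $20959$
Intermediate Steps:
$A = 4$ ($A = 7 - 3 = 4$)
$n = 3$ ($n = 5 + 2 \left(\left(-1\right) \left(-1\right) 0 - 1\right) = 5 + 2 \left(1 \cdot 0 - 1\right) = 5 + 2 \left(0 - 1\right) = 5 + 2 \left(-1\right) = 5 - 2 = 3$)
$g{\left(P,J \right)} = 3 - P$
$z - g{\left(-14,A \right)} = 20976 - \left(3 - -14\right) = 20976 - \left(3 + 14\right) = 20976 - 17 = 20959$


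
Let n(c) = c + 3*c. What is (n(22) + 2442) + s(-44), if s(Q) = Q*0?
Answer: 2530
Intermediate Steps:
s(Q) = 0
n(c) = 4*c
(n(22) + 2442) + s(-44) = (4*22 + 2442) + 0 = (88 + 2442) + 0 = 2530 + 0 = 2530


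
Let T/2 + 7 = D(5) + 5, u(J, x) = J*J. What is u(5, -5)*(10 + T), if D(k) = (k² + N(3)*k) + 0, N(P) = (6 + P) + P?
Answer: 4400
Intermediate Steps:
u(J, x) = J²
N(P) = 6 + 2*P
D(k) = k² + 12*k (D(k) = (k² + (6 + 2*3)*k) + 0 = (k² + (6 + 6)*k) + 0 = (k² + 12*k) + 0 = k² + 12*k)
T = 166 (T = -14 + 2*(5*(12 + 5) + 5) = -14 + 2*(5*17 + 5) = -14 + 2*(85 + 5) = -14 + 2*90 = -14 + 180 = 166)
u(5, -5)*(10 + T) = 5²*(10 + 166) = 25*176 = 4400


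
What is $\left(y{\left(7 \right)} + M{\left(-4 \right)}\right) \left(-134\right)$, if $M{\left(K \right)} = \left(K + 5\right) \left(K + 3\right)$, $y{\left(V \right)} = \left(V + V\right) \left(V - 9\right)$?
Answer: $3886$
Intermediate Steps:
$y{\left(V \right)} = 2 V \left(-9 + V\right)$
$M{\left(K \right)} = \left(3 + K\right) \left(5 + K\right)$ ($M{\left(K \right)} = \left(5 + K\right) \left(3 + K\right) = \left(3 + K\right) \left(5 + K\right)$)
$\left(y{\left(7 \right)} + M{\left(-4 \right)}\right) \left(-134\right) = \left(2 \cdot 7 \left(-9 + 7\right) + \left(15 + \left(-4\right)^{2} + 8 \left(-4\right)\right)\right) \left(-134\right) = \left(2 \cdot 7 \left(-2\right) + \left(15 + 16 - 32\right)\right) \left(-134\right) = \left(-28 - 1\right) \left(-134\right) = \left(-29\right) \left(-134\right) = 3886$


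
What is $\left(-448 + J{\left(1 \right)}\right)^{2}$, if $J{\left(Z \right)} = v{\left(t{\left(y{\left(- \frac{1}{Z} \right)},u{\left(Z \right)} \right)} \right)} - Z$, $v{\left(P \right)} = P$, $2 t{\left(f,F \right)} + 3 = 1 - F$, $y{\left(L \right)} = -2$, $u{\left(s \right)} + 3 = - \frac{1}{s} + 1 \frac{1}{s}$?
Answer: $\frac{804609}{4} \approx 2.0115 \cdot 10^{5}$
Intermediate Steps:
$u{\left(s \right)} = -3$ ($u{\left(s \right)} = -3 + \left(- \frac{1}{s} + 1 \frac{1}{s}\right) = -3 + \left(- \frac{1}{s} + \frac{1}{s}\right) = -3 + 0 = -3$)
$t{\left(f,F \right)} = -1 - \frac{F}{2}$ ($t{\left(f,F \right)} = - \frac{3}{2} + \frac{1 - F}{2} = - \frac{3}{2} - \left(- \frac{1}{2} + \frac{F}{2}\right) = -1 - \frac{F}{2}$)
$J{\left(Z \right)} = \frac{1}{2} - Z$ ($J{\left(Z \right)} = \left(-1 - - \frac{3}{2}\right) - Z = \left(-1 + \frac{3}{2}\right) - Z = \frac{1}{2} - Z$)
$\left(-448 + J{\left(1 \right)}\right)^{2} = \left(-448 + \left(\frac{1}{2} - 1\right)\right)^{2} = \left(-448 - \frac{1}{2}\right)^{2} = \left(- \frac{897}{2}\right)^{2} = \frac{804609}{4}$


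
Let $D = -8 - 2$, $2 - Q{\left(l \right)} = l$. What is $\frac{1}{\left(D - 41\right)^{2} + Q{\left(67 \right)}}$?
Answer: $\frac{1}{2536} \approx 0.00039432$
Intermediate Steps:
$Q{\left(l \right)} = 2 - l$
$D = -10$
$\frac{1}{\left(D - 41\right)^{2} + Q{\left(67 \right)}} = \frac{1}{\left(-10 - 41\right)^{2} + \left(2 - 67\right)} = \frac{1}{\left(-51\right)^{2} + \left(2 - 67\right)} = \frac{1}{2601 - 65} = \frac{1}{2536}$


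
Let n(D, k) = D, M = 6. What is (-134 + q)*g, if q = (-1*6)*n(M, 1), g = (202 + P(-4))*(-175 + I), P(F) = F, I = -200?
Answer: 12622500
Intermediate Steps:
g = -74250 (g = (202 - 4)*(-175 - 200) = 198*(-375) = -74250)
q = -36 (q = -1*6*6 = -6*6 = -36)
(-134 + q)*g = (-134 - 36)*(-74250) = -170*(-74250) = 12622500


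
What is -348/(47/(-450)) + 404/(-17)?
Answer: 2643212/799 ≈ 3308.1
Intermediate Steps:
-348/(47/(-450)) + 404/(-17) = -348/(47*(-1/450)) + 404*(-1/17) = -348/(-47/450) - 404/17 = -348*(-450/47) - 404/17 = 156600/47 - 404/17 = 2643212/799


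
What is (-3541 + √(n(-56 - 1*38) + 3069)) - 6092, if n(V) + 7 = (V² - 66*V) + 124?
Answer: -9633 + √18226 ≈ -9498.0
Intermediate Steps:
n(V) = 117 + V² - 66*V (n(V) = -7 + ((V² - 66*V) + 124) = -7 + (124 + V² - 66*V) = 117 + V² - 66*V)
(-3541 + √(n(-56 - 1*38) + 3069)) - 6092 = (-3541 + √((117 + (-56 - 1*38)² - 66*(-56 - 1*38)) + 3069)) - 6092 = (-3541 + √((117 + (-56 - 38)² - 66*(-56 - 38)) + 3069)) - 6092 = (-3541 + √((117 + (-94)² - 66*(-94)) + 3069)) - 6092 = (-3541 + √((117 + 8836 + 6204) + 3069)) - 6092 = (-3541 + √(15157 + 3069)) - 6092 = (-3541 + √18226) - 6092 = -9633 + √18226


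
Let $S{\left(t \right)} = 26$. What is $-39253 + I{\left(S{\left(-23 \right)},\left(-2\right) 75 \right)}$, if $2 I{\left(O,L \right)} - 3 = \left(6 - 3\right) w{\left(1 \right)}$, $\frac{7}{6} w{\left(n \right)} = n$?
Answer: $- \frac{549503}{14} \approx -39250.0$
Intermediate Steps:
$w{\left(n \right)} = \frac{6 n}{7}$
$I{\left(O,L \right)} = \frac{39}{14}$ ($I{\left(O,L \right)} = \frac{3}{2} + \frac{\left(6 - 3\right) \frac{6}{7} \cdot 1}{2} = \frac{3}{2} + \frac{3 \cdot \frac{6}{7}}{2} = \frac{3}{2} + \frac{1}{2} \cdot \frac{18}{7} = \frac{3}{2} + \frac{9}{7} = \frac{39}{14}$)
$-39253 + I{\left(S{\left(-23 \right)},\left(-2\right) 75 \right)} = -39253 + \frac{39}{14} = - \frac{549503}{14}$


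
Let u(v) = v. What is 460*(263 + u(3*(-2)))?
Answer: 118220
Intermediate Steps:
460*(263 + u(3*(-2))) = 460*(263 + 3*(-2)) = 460*(263 - 6) = 460*257 = 118220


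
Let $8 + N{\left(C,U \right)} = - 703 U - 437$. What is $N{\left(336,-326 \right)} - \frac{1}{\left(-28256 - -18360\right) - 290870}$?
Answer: $\frac{68795109479}{300766} \approx 2.2873 \cdot 10^{5}$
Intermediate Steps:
$N{\left(C,U \right)} = -445 - 703 U$ ($N{\left(C,U \right)} = -8 - \left(437 + 703 U\right) = -445 - 703 U$)
$N{\left(336,-326 \right)} - \frac{1}{\left(-28256 - -18360\right) - 290870} = \left(-445 - -229178\right) - \frac{1}{\left(-28256 - -18360\right) - 290870} = \left(-445 + 229178\right) - \frac{1}{\left(-28256 + 18360\right) - 290870} = 228733 - \frac{1}{-9896 - 290870} = 228733 - \frac{1}{-300766} = 228733 - - \frac{1}{300766} = 228733 + \frac{1}{300766} = \frac{68795109479}{300766}$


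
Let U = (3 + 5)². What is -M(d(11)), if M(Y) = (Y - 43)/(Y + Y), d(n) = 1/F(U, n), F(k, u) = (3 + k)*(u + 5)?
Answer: 46095/2 ≈ 23048.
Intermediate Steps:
U = 64 (U = 8² = 64)
F(k, u) = (3 + k)*(5 + u)
d(n) = 1/(335 + 67*n) (d(n) = 1/(15 + 3*n + 5*64 + 64*n) = 1/(15 + 3*n + 320 + 64*n) = 1/(335 + 67*n))
M(Y) = (-43 + Y)/(2*Y) (M(Y) = (-43 + Y)/((2*Y)) = (-43 + Y)*(1/(2*Y)) = (-43 + Y)/(2*Y))
-M(d(11)) = -(-43 + 1/(67*(5 + 11)))/(2*(1/(67*(5 + 11)))) = -(-43 + (1/67)/16)/(2*((1/67)/16)) = -(-43 + (1/67)*(1/16))/(2*((1/67)*(1/16))) = -(-43 + 1/1072)/(2*1/1072) = -1072*(-46095)/(2*1072) = -1*(-46095/2) = 46095/2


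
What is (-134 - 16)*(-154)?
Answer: 23100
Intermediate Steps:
(-134 - 16)*(-154) = -150*(-154) = 23100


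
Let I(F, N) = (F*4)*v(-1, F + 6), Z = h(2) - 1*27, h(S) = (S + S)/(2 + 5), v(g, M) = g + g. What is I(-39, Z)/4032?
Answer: 13/168 ≈ 0.077381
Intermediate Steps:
v(g, M) = 2*g
h(S) = 2*S/7 (h(S) = (2*S)/7 = (2*S)*(1/7) = 2*S/7)
Z = -185/7 (Z = (2/7)*2 - 1*27 = 4/7 - 27 = -185/7 ≈ -26.429)
I(F, N) = -8*F (I(F, N) = (F*4)*(2*(-1)) = (4*F)*(-2) = -8*F)
I(-39, Z)/4032 = -8*(-39)/4032 = 312*(1/4032) = 13/168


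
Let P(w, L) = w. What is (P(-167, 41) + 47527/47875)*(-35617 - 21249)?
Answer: 451948107868/47875 ≈ 9.4402e+6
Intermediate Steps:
(P(-167, 41) + 47527/47875)*(-35617 - 21249) = (-167 + 47527/47875)*(-35617 - 21249) = (-167 + 47527*(1/47875))*(-56866) = (-167 + 47527/47875)*(-56866) = -7947598/47875*(-56866) = 451948107868/47875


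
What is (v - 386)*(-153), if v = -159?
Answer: 83385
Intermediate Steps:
(v - 386)*(-153) = (-159 - 386)*(-153) = -545*(-153) = 83385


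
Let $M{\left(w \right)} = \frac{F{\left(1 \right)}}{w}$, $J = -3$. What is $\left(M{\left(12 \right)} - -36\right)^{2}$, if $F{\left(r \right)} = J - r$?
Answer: $\frac{11449}{9} \approx 1272.1$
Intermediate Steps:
$F{\left(r \right)} = -3 - r$
$M{\left(w \right)} = - \frac{4}{w}$ ($M{\left(w \right)} = \frac{-3 - 1}{w} = - \frac{4}{w}$)
$\left(M{\left(12 \right)} - -36\right)^{2} = \left(- \frac{4}{12} - -36\right)^{2} = \left(\left(-4\right) \frac{1}{12} + 36\right)^{2} = \left(- \frac{1}{3} + 36\right)^{2} = \left(\frac{107}{3}\right)^{2} = \frac{11449}{9}$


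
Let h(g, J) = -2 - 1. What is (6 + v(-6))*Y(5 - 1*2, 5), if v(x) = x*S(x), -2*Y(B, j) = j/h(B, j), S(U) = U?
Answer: 35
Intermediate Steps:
h(g, J) = -3
Y(B, j) = j/6 (Y(B, j) = -j/(2*(-3)) = -j*(-1)/(2*3) = -(-1)*j/6 = j/6)
v(x) = x² (v(x) = x*x = x²)
(6 + v(-6))*Y(5 - 1*2, 5) = (6 + (-6)²)*((⅙)*5) = (6 + 36)*(⅚) = 42*(⅚) = 35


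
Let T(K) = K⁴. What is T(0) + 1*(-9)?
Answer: -9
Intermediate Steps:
T(0) + 1*(-9) = 0⁴ + 1*(-9) = 0 - 9 = -9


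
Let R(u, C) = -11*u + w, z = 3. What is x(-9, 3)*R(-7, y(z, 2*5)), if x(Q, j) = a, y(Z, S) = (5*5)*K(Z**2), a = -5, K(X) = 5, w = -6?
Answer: -355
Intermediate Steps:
y(Z, S) = 125 (y(Z, S) = (5*5)*5 = 25*5 = 125)
x(Q, j) = -5
R(u, C) = -6 - 11*u (R(u, C) = -11*u - 6 = -6 - 11*u)
x(-9, 3)*R(-7, y(z, 2*5)) = -5*(-6 - 11*(-7)) = -5*(-6 + 77) = -5*71 = -355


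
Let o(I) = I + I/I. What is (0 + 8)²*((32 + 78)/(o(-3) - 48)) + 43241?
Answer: 215501/5 ≈ 43100.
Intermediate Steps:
o(I) = 1 + I (o(I) = I + 1 = 1 + I)
(0 + 8)²*((32 + 78)/(o(-3) - 48)) + 43241 = (0 + 8)²*((32 + 78)/((1 - 3) - 48)) + 43241 = 8²*(110/(-2 - 48)) + 43241 = 64*(110/(-50)) + 43241 = 64*(110*(-1/50)) + 43241 = 64*(-11/5) + 43241 = -704/5 + 43241 = 215501/5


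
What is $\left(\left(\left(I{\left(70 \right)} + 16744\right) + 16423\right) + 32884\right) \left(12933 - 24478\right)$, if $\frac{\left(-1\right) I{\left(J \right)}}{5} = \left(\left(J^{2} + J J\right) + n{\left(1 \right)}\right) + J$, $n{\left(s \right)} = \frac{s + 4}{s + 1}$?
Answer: $- \frac{385337465}{2} \approx -1.9267 \cdot 10^{8}$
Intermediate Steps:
$n{\left(s \right)} = \frac{4 + s}{1 + s}$
$I{\left(J \right)} = - \frac{25}{2} - 10 J^{2} - 5 J$ ($I{\left(J \right)} = - 5 \left(\left(\left(J^{2} + J J\right) + \frac{4 + 1}{1 + 1}\right) + J\right) = - 5 \left(\left(\left(J^{2} + J^{2}\right) + \frac{1}{2} \cdot 5\right) + J\right) = - 5 \left(\left(2 J^{2} + \frac{1}{2} \cdot 5\right) + J\right) = - 5 \left(\left(2 J^{2} + \frac{5}{2}\right) + J\right) = - 5 \left(\left(\frac{5}{2} + 2 J^{2}\right) + J\right) = - 5 \left(\frac{5}{2} + J + 2 J^{2}\right) = - \frac{25}{2} - 10 J^{2} - 5 J$)
$\left(\left(\left(I{\left(70 \right)} + 16744\right) + 16423\right) + 32884\right) \left(12933 - 24478\right) = \left(\left(\left(\left(- \frac{25}{2} - 10 \cdot 70^{2} - 350\right) + 16744\right) + 16423\right) + 32884\right) \left(12933 - 24478\right) = \left(\left(\left(\left(- \frac{25}{2} - 49000 - 350\right) + 16744\right) + 16423\right) + 32884\right) \left(-11545\right) = \left(\left(\left(- \frac{98725}{2} + 16744\right) + 16423\right) + 32884\right) \left(-11545\right) = \left(\left(- \frac{65237}{2} + 16423\right) + 32884\right) \left(-11545\right) = \left(- \frac{32391}{2} + 32884\right) \left(-11545\right) = \frac{33377}{2} \left(-11545\right) = - \frac{385337465}{2}$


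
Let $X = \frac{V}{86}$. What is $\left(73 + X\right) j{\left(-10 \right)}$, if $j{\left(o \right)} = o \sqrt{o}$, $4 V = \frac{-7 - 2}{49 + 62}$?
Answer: $- \frac{4645705 i \sqrt{10}}{6364} \approx - 2308.5 i$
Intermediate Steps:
$V = - \frac{3}{148}$ ($V = \frac{\left(-7 - 2\right) \frac{1}{49 + 62}}{4} = \frac{\left(-9\right) \frac{1}{111}}{4} = \frac{1}{4} \left(- \frac{3}{37}\right) = - \frac{3}{148} \approx -0.02027$)
$j{\left(o \right)} = o^{\frac{3}{2}}$
$X = - \frac{3}{12728}$ ($X = - \frac{3}{148 \cdot 86} = \left(- \frac{3}{148}\right) \frac{1}{86} = - \frac{3}{12728} \approx -0.0002357$)
$\left(73 + X\right) j{\left(-10 \right)} = \left(73 - \frac{3}{12728}\right) \left(-10\right)^{\frac{3}{2}} = \frac{929141 \left(- 10 i \sqrt{10}\right)}{12728} = - \frac{4645705 i \sqrt{10}}{6364}$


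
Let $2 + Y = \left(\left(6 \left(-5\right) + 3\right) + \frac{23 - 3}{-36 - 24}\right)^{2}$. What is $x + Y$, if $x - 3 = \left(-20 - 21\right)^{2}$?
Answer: $\frac{21862}{9} \approx 2429.1$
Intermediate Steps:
$x = 1684$ ($x = 3 + \left(-20 - 21\right)^{2} = 3 + \left(-41\right)^{2} = 3 + 1681 = 1684$)
$Y = \frac{6706}{9}$ ($Y = -2 + \left(\left(6 \left(-5\right) + 3\right) + \frac{23 - 3}{-36 - 24}\right)^{2} = -2 + \left(\left(-30 + 3\right) + \frac{20}{-60}\right)^{2} = -2 + \left(-27 + 20 \left(- \frac{1}{60}\right)\right)^{2} = -2 + \left(-27 - \frac{1}{3}\right)^{2} = -2 + \left(- \frac{82}{3}\right)^{2} = -2 + \frac{6724}{9} = \frac{6706}{9} \approx 745.11$)
$x + Y = 1684 + \frac{6706}{9} = \frac{21862}{9}$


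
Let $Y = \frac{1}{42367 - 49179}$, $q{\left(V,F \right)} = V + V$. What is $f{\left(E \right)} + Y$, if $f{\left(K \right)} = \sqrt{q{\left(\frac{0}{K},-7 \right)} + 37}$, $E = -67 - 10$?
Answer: $- \frac{1}{6812} + \sqrt{37} \approx 6.0826$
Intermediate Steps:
$q{\left(V,F \right)} = 2 V$
$E = -77$
$Y = - \frac{1}{6812}$ ($Y = \frac{1}{-6812} = - \frac{1}{6812} \approx -0.0001468$)
$f{\left(K \right)} = \sqrt{37}$ ($f{\left(K \right)} = \sqrt{2 \frac{0}{K} + 37} = \sqrt{2 \cdot 0 + 37} = \sqrt{0 + 37} = \sqrt{37}$)
$f{\left(E \right)} + Y = \sqrt{37} - \frac{1}{6812} = - \frac{1}{6812} + \sqrt{37}$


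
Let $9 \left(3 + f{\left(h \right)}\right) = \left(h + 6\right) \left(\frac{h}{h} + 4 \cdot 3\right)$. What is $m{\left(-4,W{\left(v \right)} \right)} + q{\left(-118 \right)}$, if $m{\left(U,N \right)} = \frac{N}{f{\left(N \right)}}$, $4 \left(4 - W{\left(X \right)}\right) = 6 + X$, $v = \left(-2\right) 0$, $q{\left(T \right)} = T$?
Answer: $- \frac{19661}{167} \approx -117.73$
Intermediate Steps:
$v = 0$
$f{\left(h \right)} = \frac{17}{3} + \frac{13 h}{9}$ ($f{\left(h \right)} = -3 + \frac{\left(h + 6\right) \left(\frac{h}{h} + 4 \cdot 3\right)}{9} = -3 + \frac{\left(6 + h\right) \left(1 + 12\right)}{9} = -3 + \frac{\left(6 + h\right) 13}{9} = -3 + \frac{78 + 13 h}{9} = -3 + \left(\frac{26}{3} + \frac{13 h}{9}\right) = \frac{17}{3} + \frac{13 h}{9}$)
$W{\left(X \right)} = \frac{5}{2} - \frac{X}{4}$ ($W{\left(X \right)} = 4 - \frac{6 + X}{4} = 4 - \left(\frac{3}{2} + \frac{X}{4}\right) = \frac{5}{2} - \frac{X}{4}$)
$m{\left(U,N \right)} = \frac{N}{\frac{17}{3} + \frac{13 N}{9}}$
$m{\left(-4,W{\left(v \right)} \right)} + q{\left(-118 \right)} = \frac{9 \left(\frac{5}{2} - 0\right)}{51 + 13 \left(\frac{5}{2} - 0\right)} - 118 = \frac{9 \left(\frac{5}{2} + 0\right)}{51 + 13 \left(\frac{5}{2} + 0\right)} - 118 = 9 \cdot \frac{5}{2} \frac{1}{51 + 13 \cdot \frac{5}{2}} - 118 = 9 \cdot \frac{5}{2} \frac{1}{51 + \frac{65}{2}} - 118 = 9 \cdot \frac{5}{2} \frac{1}{\frac{167}{2}} - 118 = 9 \cdot \frac{5}{2} \cdot \frac{2}{167} - 118 = \frac{45}{167} - 118 = - \frac{19661}{167}$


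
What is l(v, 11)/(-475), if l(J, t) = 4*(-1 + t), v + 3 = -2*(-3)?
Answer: -8/95 ≈ -0.084211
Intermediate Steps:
v = 3 (v = -3 - 2*(-3) = -3 + 6 = 3)
l(J, t) = -4 + 4*t
l(v, 11)/(-475) = (-4 + 4*11)/(-475) = (-4 + 44)*(-1/475) = 40*(-1/475) = -8/95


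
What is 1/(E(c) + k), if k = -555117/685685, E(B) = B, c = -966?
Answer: -685685/662926827 ≈ -0.0010343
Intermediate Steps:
k = -555117/685685 (k = -555117*1/685685 = -555117/685685 ≈ -0.80958)
1/(E(c) + k) = 1/(-966 - 555117/685685) = 1/(-662926827/685685) = -685685/662926827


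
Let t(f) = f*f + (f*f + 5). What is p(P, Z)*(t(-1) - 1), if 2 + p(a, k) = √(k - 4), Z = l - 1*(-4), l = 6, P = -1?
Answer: -12 + 6*√6 ≈ 2.6969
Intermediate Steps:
t(f) = 5 + 2*f² (t(f) = f² + (f² + 5) = f² + (5 + f²) = 5 + 2*f²)
Z = 10 (Z = 6 - 1*(-4) = 6 + 4 = 10)
p(a, k) = -2 + √(-4 + k) (p(a, k) = -2 + √(k - 4) = -2 + √(-4 + k))
p(P, Z)*(t(-1) - 1) = (-2 + √(-4 + 10))*((5 + 2*(-1)²) - 1) = (-2 + √6)*((5 + 2*1) - 1) = (-2 + √6)*((5 + 2) - 1) = (-2 + √6)*(7 - 1) = (-2 + √6)*6 = -12 + 6*√6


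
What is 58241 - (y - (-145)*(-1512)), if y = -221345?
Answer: 498826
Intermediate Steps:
58241 - (y - (-145)*(-1512)) = 58241 - (-221345 - (-145)*(-1512)) = 58241 - (-221345 - 1*219240) = 58241 - (-221345 - 219240) = 58241 - 1*(-440585) = 58241 + 440585 = 498826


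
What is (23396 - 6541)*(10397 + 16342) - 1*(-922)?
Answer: 450686767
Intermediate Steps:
(23396 - 6541)*(10397 + 16342) - 1*(-922) = 16855*26739 + 922 = 450685845 + 922 = 450686767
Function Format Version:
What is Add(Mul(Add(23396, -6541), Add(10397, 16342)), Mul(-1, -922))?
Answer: 450686767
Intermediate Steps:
Add(Mul(Add(23396, -6541), Add(10397, 16342)), Mul(-1, -922)) = Add(Mul(16855, 26739), 922) = Add(450685845, 922) = 450686767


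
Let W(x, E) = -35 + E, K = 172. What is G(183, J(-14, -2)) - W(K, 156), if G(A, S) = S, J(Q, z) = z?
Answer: -123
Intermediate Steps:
G(183, J(-14, -2)) - W(K, 156) = -2 - (-35 + 156) = -2 - 1*121 = -2 - 121 = -123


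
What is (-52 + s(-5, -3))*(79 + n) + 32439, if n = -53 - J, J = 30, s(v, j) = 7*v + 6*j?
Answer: 32859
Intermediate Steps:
s(v, j) = 6*j + 7*v
n = -83 (n = -53 - 1*30 = -53 - 30 = -83)
(-52 + s(-5, -3))*(79 + n) + 32439 = (-52 + (6*(-3) + 7*(-5)))*(79 - 83) + 32439 = (-52 + (-18 - 35))*(-4) + 32439 = (-52 - 53)*(-4) + 32439 = -105*(-4) + 32439 = 420 + 32439 = 32859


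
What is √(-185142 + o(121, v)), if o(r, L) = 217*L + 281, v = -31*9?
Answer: 2*I*√61351 ≈ 495.38*I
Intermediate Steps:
v = -279
o(r, L) = 281 + 217*L
√(-185142 + o(121, v)) = √(-185142 + (281 + 217*(-279))) = √(-185142 + (281 - 60543)) = √(-185142 - 60262) = √(-245404) = 2*I*√61351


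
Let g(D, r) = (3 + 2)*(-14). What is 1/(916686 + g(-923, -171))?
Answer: 1/916616 ≈ 1.0910e-6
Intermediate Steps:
g(D, r) = -70 (g(D, r) = 5*(-14) = -70)
1/(916686 + g(-923, -171)) = 1/(916686 - 70) = 1/916616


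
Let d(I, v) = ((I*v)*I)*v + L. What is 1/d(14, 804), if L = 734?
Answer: 1/126698270 ≈ 7.8928e-9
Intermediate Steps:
d(I, v) = 734 + I²*v² (d(I, v) = ((I*v)*I)*v + 734 = (v*I²)*v + 734 = I²*v² + 734 = 734 + I²*v²)
1/d(14, 804) = 1/(734 + 14²*804²) = 1/(734 + 196*646416) = 1/(734 + 126697536) = 1/126698270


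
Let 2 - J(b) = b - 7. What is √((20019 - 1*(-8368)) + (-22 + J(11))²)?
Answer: √28963 ≈ 170.19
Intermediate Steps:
J(b) = 9 - b (J(b) = 2 - (b - 7) = 2 - (-7 + b) = 2 + (7 - b) = 9 - b)
√((20019 - 1*(-8368)) + (-22 + J(11))²) = √((20019 - 1*(-8368)) + (-22 + (9 - 1*11))²) = √((20019 + 8368) + (-22 + (9 - 11))²) = √(28387 + (-22 - 2)²) = √(28387 + (-24)²) = √(28387 + 576) = √28963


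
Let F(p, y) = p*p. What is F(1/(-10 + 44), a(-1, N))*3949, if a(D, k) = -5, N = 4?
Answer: 3949/1156 ≈ 3.4161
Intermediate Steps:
F(p, y) = p²
F(1/(-10 + 44), a(-1, N))*3949 = (1/(-10 + 44))²*3949 = (1/34)²*3949 = (1/1156)*3949 = 3949/1156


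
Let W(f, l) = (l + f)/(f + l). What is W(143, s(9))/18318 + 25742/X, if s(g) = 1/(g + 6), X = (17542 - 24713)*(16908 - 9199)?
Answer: -5862827/14262559662 ≈ -0.00041106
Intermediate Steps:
X = -55281239 (X = -7171*7709 = -55281239)
s(g) = 1/(6 + g)
W(f, l) = 1 (W(f, l) = (f + l)/(f + l) = 1)
W(143, s(9))/18318 + 25742/X = 1/18318 + 25742/(-55281239) = 1*(1/18318) + 25742*(-1/55281239) = 1/18318 - 25742/55281239 = -5862827/14262559662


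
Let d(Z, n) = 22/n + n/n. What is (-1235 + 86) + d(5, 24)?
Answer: -13765/12 ≈ -1147.1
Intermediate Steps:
d(Z, n) = 1 + 22/n (d(Z, n) = 22/n + 1 = 1 + 22/n)
(-1235 + 86) + d(5, 24) = (-1235 + 86) + (22 + 24)/24 = -1149 + (1/24)*46 = -1149 + 23/12 = -13765/12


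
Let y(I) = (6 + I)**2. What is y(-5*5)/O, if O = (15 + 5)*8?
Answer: 361/160 ≈ 2.2562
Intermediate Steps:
O = 160 (O = 20*8 = 160)
y(-5*5)/O = (6 - 5*5)**2/160 = (6 - 25)**2*(1/160) = (-19)**2*(1/160) = 361*(1/160) = 361/160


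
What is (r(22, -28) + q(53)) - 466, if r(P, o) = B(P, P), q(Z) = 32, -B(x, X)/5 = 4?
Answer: -454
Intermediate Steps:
B(x, X) = -20 (B(x, X) = -5*4 = -20)
r(P, o) = -20
(r(22, -28) + q(53)) - 466 = (-20 + 32) - 466 = 12 - 466 = -454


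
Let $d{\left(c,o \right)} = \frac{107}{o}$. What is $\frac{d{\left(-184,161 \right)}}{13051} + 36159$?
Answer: $\frac{75977688656}{2101211} \approx 36159.0$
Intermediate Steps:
$\frac{d{\left(-184,161 \right)}}{13051} + 36159 = \frac{107 \cdot \frac{1}{161}}{13051} + 36159 = 107 \cdot \frac{1}{161} \cdot \frac{1}{13051} + 36159 = \frac{107}{161} \cdot \frac{1}{13051} + 36159 = \frac{107}{2101211} + 36159 = \frac{75977688656}{2101211}$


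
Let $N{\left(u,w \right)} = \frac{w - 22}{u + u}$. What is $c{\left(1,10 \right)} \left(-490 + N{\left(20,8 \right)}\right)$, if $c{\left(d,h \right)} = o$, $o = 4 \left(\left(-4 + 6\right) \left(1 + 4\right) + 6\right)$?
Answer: $- \frac{156912}{5} \approx -31382.0$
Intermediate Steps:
$N{\left(u,w \right)} = \frac{-22 + w}{2 u}$
$o = 64$ ($o = 4 \left(2 \cdot 5 + 6\right) = 4 \left(10 + 6\right) = 4 \cdot 16 = 64$)
$c{\left(d,h \right)} = 64$
$c{\left(1,10 \right)} \left(-490 + N{\left(20,8 \right)}\right) = 64 \left(-490 + \frac{-22 + 8}{2 \cdot 20}\right) = 64 \left(-490 + \frac{1}{2} \cdot \frac{1}{20} \left(-14\right)\right) = 64 \left(-490 - \frac{7}{20}\right) = 64 \left(- \frac{9807}{20}\right) = - \frac{156912}{5}$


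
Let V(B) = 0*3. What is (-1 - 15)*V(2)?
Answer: 0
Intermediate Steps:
V(B) = 0
(-1 - 15)*V(2) = (-1 - 15)*0 = -16*0 = 0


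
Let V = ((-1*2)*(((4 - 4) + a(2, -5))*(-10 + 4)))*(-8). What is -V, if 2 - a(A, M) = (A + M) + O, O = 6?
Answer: -96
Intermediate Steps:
a(A, M) = -4 - A - M (a(A, M) = 2 - ((A + M) + 6) = 2 - (6 + A + M) = 2 + (-6 - A - M) = -4 - A - M)
V = 96 (V = ((-1*2)*(((4 - 4) + (-4 - 1*2 - 1*(-5)))*(-10 + 4)))*(-8) = -2*(0 + (-4 - 2 + 5))*(-6)*(-8) = -2*(0 - 1)*(-6)*(-8) = -(-2)*(-6)*(-8) = -2*6*(-8) = -12*(-8) = 96)
-V = -1*96 = -96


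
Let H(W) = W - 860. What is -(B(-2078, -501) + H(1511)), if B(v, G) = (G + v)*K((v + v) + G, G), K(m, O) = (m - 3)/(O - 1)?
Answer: 5845669/251 ≈ 23290.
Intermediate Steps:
H(W) = -860 + W
K(m, O) = (-3 + m)/(-1 + O)
B(v, G) = (G + v)*(-3 + G + 2*v)/(-1 + G) (B(v, G) = (G + v)*((-3 + ((v + v) + G))/(-1 + G)) = (G + v)*((-3 + (2*v + G))/(-1 + G)) = (G + v)*((-3 + (G + 2*v))/(-1 + G)) = (G + v)*((-3 + G + 2*v)/(-1 + G)) = (G + v)*(-3 + G + 2*v)/(-1 + G))
-(B(-2078, -501) + H(1511)) = -((-501 - 2078)*(-3 - 501 + 2*(-2078))/(-1 - 501) + (-860 + 1511)) = -(-2579*(-3 - 501 - 4156)/(-502) + 651) = -(-1/502*(-2579)*(-4660) + 651) = -(-6009070/251 + 651) = -1*(-5845669/251) = 5845669/251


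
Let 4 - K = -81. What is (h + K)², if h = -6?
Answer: 6241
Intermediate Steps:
K = 85 (K = 4 - 1*(-81) = 4 + 81 = 85)
(h + K)² = (-6 + 85)² = 79² = 6241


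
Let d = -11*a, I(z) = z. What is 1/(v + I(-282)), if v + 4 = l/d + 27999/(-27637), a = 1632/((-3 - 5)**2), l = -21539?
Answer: -912021/191729815 ≈ -0.0047568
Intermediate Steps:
a = 51/2 (a = 1632/((-8)**2) = 1632/64 = 1632*(1/64) = 51/2 ≈ 25.500)
d = -561/2 (d = -11*51/2 = -561/2 ≈ -280.50)
v = 65460107/912021 (v = -4 + (-21539/(-561/2) + 27999/(-27637)) = -4 + (-21539*(-2/561) + 27999*(-1/27637)) = -4 + (2534/33 - 27999/27637) = -4 + 69108191/912021 = 65460107/912021 ≈ 71.775)
1/(v + I(-282)) = 1/(65460107/912021 - 282) = 1/(-191729815/912021) = -912021/191729815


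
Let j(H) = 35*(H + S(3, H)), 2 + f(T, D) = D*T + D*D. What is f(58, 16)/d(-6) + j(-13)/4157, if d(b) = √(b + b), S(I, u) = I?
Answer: -350/4157 - 197*I*√3 ≈ -0.084195 - 341.21*I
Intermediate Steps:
f(T, D) = -2 + D² + D*T (f(T, D) = -2 + (D*T + D*D) = -2 + (D*T + D²) = -2 + (D² + D*T) = -2 + D² + D*T)
d(b) = √2*√b (d(b) = √(2*b) = √2*√b)
j(H) = 105 + 35*H (j(H) = 35*(H + 3) = 35*(3 + H) = 105 + 35*H)
f(58, 16)/d(-6) + j(-13)/4157 = (-2 + 16² + 16*58)/((√2*√(-6))) + (105 + 35*(-13))/4157 = (-2 + 256 + 928)/((√2*(I*√6))) + (105 - 455)*(1/4157) = 1182/((2*I*√3)) - 350*1/4157 = 1182*(-I*√3/6) - 350/4157 = -197*I*√3 - 350/4157 = -350/4157 - 197*I*√3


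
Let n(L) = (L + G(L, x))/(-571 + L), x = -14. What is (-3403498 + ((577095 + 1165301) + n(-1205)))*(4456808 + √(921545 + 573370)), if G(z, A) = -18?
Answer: -1643512534161829/222 - 2950115929*√1494915/1776 ≈ -7.4052e+12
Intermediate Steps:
n(L) = (-18 + L)/(-571 + L) (n(L) = (L - 18)/(-571 + L) = (-18 + L)/(-571 + L))
(-3403498 + ((577095 + 1165301) + n(-1205)))*(4456808 + √(921545 + 573370)) = (-3403498 + ((577095 + 1165301) + (-18 - 1205)/(-571 - 1205)))*(4456808 + √(921545 + 573370)) = (-3403498 + (1742396 - 1223/(-1776)))*(4456808 + √1494915) = (-3403498 + (1742396 - 1/1776*(-1223)))*(4456808 + √1494915) = (-3403498 + (1742396 + 1223/1776))*(4456808 + √1494915) = (-3403498 + 3094496519/1776)*(4456808 + √1494915) = -2950115929*(4456808 + √1494915)/1776 = -1643512534161829/222 - 2950115929*√1494915/1776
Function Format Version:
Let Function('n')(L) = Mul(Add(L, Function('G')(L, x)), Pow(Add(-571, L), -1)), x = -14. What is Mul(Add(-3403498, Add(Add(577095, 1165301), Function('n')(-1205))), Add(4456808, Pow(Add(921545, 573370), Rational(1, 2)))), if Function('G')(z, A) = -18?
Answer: Add(Rational(-1643512534161829, 222), Mul(Rational(-2950115929, 1776), Pow(1494915, Rational(1, 2)))) ≈ -7.4052e+12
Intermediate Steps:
Function('n')(L) = Mul(Pow(Add(-571, L), -1), Add(-18, L)) (Function('n')(L) = Mul(Add(L, -18), Pow(Add(-571, L), -1)) = Mul(Add(-18, L), Pow(Add(-571, L), -1)) = Mul(Pow(Add(-571, L), -1), Add(-18, L)))
Mul(Add(-3403498, Add(Add(577095, 1165301), Function('n')(-1205))), Add(4456808, Pow(Add(921545, 573370), Rational(1, 2)))) = Mul(Add(-3403498, Add(Add(577095, 1165301), Mul(Pow(Add(-571, -1205), -1), Add(-18, -1205)))), Add(4456808, Pow(Add(921545, 573370), Rational(1, 2)))) = Mul(Add(-3403498, Add(1742396, Mul(Pow(-1776, -1), -1223))), Add(4456808, Pow(1494915, Rational(1, 2)))) = Mul(Add(-3403498, Add(1742396, Mul(Rational(-1, 1776), -1223))), Add(4456808, Pow(1494915, Rational(1, 2)))) = Mul(Add(-3403498, Add(1742396, Rational(1223, 1776))), Add(4456808, Pow(1494915, Rational(1, 2)))) = Mul(Add(-3403498, Rational(3094496519, 1776)), Add(4456808, Pow(1494915, Rational(1, 2)))) = Mul(Rational(-2950115929, 1776), Add(4456808, Pow(1494915, Rational(1, 2)))) = Add(Rational(-1643512534161829, 222), Mul(Rational(-2950115929, 1776), Pow(1494915, Rational(1, 2))))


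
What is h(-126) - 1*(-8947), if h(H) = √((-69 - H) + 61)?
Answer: 8947 + √118 ≈ 8957.9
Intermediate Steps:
h(H) = √(-8 - H)
h(-126) - 1*(-8947) = √(-8 - 1*(-126)) - 1*(-8947) = √(-8 + 126) + 8947 = √118 + 8947 = 8947 + √118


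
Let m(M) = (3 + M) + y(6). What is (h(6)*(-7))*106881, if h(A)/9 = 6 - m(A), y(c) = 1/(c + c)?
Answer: 83046537/4 ≈ 2.0762e+7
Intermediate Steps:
y(c) = 1/(2*c)
m(M) = 37/12 + M (m(M) = (3 + M) + (½)/6 = (3 + M) + (½)*(⅙) = (3 + M) + 1/12 = 37/12 + M)
h(A) = 105/4 - 9*A (h(A) = 9*(6 - (37/12 + A)) = 9*(6 + (-37/12 - A)) = 9*(35/12 - A) = 105/4 - 9*A)
(h(6)*(-7))*106881 = ((105/4 - 9*6)*(-7))*106881 = ((105/4 - 54)*(-7))*106881 = -111/4*(-7)*106881 = (777/4)*106881 = 83046537/4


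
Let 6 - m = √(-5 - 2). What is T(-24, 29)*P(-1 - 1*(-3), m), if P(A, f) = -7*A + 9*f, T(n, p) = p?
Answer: 1160 - 261*I*√7 ≈ 1160.0 - 690.54*I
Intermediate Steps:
m = 6 - I*√7 (m = 6 - √(-5 - 2) = 6 - √(-7) = 6 - I*√7 ≈ 6.0 - 2.6458*I)
T(-24, 29)*P(-1 - 1*(-3), m) = 29*(-7*(-1 - 1*(-3)) + 9*(6 - I*√7)) = 29*(-7*(-1 + 3) + (54 - 9*I*√7)) = 29*(-7*2 + (54 - 9*I*√7)) = 29*(-14 + (54 - 9*I*√7)) = 29*(40 - 9*I*√7) = 1160 - 261*I*√7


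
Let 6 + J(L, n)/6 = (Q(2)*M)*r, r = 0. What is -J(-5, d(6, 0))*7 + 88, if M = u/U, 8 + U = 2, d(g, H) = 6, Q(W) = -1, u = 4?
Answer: 340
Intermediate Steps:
U = -6 (U = -8 + 2 = -6)
M = -⅔ (M = 4/(-6) = 4*(-⅙) = -⅔ ≈ -0.66667)
J(L, n) = -36 (J(L, n) = -36 + 6*(-1*(-⅔)*0) = -36 + 6*((⅔)*0) = -36 + 6*0 = -36 + 0 = -36)
-J(-5, d(6, 0))*7 + 88 = -1*(-36)*7 + 88 = 36*7 + 88 = 252 + 88 = 340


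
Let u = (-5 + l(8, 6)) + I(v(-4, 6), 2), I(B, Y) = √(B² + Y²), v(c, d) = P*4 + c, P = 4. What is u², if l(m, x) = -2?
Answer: 197 - 28*√37 ≈ 26.683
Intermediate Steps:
v(c, d) = 16 + c (v(c, d) = 4*4 + c = 16 + c)
u = -7 + 2*√37 (u = (-5 - 2) + √((16 - 4)² + 2²) = -7 + √(12² + 4) = -7 + √(144 + 4) = -7 + √148 = -7 + 2*√37 ≈ 5.1655)
u² = (-7 + 2*√37)²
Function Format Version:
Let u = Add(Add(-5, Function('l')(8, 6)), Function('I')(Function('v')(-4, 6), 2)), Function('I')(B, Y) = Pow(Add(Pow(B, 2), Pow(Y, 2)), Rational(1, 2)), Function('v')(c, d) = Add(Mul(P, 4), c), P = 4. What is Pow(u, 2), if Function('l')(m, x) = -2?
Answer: Add(197, Mul(-28, Pow(37, Rational(1, 2)))) ≈ 26.683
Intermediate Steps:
Function('v')(c, d) = Add(16, c) (Function('v')(c, d) = Add(Mul(4, 4), c) = Add(16, c))
u = Add(-7, Mul(2, Pow(37, Rational(1, 2)))) (u = Add(Add(-5, -2), Pow(Add(Pow(Add(16, -4), 2), Pow(2, 2)), Rational(1, 2))) = Add(-7, Pow(Add(Pow(12, 2), 4), Rational(1, 2))) = Add(-7, Pow(Add(144, 4), Rational(1, 2))) = Add(-7, Pow(148, Rational(1, 2))) = Add(-7, Mul(2, Pow(37, Rational(1, 2)))) ≈ 5.1655)
Pow(u, 2) = Pow(Add(-7, Mul(2, Pow(37, Rational(1, 2)))), 2)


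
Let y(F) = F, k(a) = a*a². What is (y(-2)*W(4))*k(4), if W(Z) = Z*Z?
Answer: -2048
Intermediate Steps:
k(a) = a³
W(Z) = Z²
(y(-2)*W(4))*k(4) = -2*4²*4³ = -2*16*64 = -32*64 = -2048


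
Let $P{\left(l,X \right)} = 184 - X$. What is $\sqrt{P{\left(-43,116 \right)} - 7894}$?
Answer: $i \sqrt{7826} \approx 88.465 i$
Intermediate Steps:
$\sqrt{P{\left(-43,116 \right)} - 7894} = \sqrt{\left(184 - 116\right) - 7894} = \sqrt{68 - 7894} = \sqrt{-7826} = i \sqrt{7826}$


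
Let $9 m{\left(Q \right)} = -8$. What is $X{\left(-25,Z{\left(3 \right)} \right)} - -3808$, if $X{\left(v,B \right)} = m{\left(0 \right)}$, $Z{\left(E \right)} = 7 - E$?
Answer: $\frac{34264}{9} \approx 3807.1$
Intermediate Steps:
$m{\left(Q \right)} = - \frac{8}{9}$ ($m{\left(Q \right)} = \frac{1}{9} \left(-8\right) = - \frac{8}{9}$)
$X{\left(v,B \right)} = - \frac{8}{9}$
$X{\left(-25,Z{\left(3 \right)} \right)} - -3808 = - \frac{8}{9} - -3808 = - \frac{8}{9} + 3808 = \frac{34264}{9}$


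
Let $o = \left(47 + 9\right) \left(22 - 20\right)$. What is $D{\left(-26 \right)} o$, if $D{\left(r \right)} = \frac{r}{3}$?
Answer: $- \frac{2912}{3} \approx -970.67$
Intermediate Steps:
$D{\left(r \right)} = \frac{r}{3}$ ($D{\left(r \right)} = r \frac{1}{3} = \frac{r}{3}$)
$o = 112$ ($o = 56 \cdot 2 = 112$)
$D{\left(-26 \right)} o = \frac{1}{3} \left(-26\right) 112 = \left(- \frac{26}{3}\right) 112 = - \frac{2912}{3}$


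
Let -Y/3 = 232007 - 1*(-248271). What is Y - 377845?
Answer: -1818679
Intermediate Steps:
Y = -1440834 (Y = -3*(232007 - 1*(-248271)) = -3*(232007 + 248271) = -3*480278 = -1440834)
Y - 377845 = -1440834 - 377845 = -1818679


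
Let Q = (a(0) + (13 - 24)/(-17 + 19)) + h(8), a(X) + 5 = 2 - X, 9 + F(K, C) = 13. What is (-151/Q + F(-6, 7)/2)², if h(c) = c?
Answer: 92416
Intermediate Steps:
F(K, C) = 4 (F(K, C) = -9 + 13 = 4)
a(X) = -3 - X (a(X) = -5 + (2 - X) = -3 - X)
Q = -½ (Q = ((-3 - 1*0) + (13 - 24)/(-17 + 19)) + 8 = ((-3 + 0) - 11/2) + 8 = (-3 - 11*½) + 8 = (-3 - 11/2) + 8 = -17/2 + 8 = -½ ≈ -0.50000)
(-151/Q + F(-6, 7)/2)² = (-151/(-½) + 4/2)² = (-151*(-2) + 4*(½))² = (302 + 2)² = 304² = 92416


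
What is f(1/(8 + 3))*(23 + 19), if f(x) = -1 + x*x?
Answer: -5040/121 ≈ -41.653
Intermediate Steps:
f(x) = -1 + x²
f(1/(8 + 3))*(23 + 19) = (-1 + (1/(8 + 3))²)*(23 + 19) = (-1 + (1/11)²)*42 = (-1 + 1/121)*42 = -120/121*42 = -5040/121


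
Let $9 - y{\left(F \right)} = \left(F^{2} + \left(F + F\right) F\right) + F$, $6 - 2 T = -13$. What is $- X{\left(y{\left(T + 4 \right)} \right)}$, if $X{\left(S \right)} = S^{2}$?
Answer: $- \frac{4862025}{16} \approx -3.0388 \cdot 10^{5}$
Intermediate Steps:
$T = \frac{19}{2}$ ($T = 3 - - \frac{13}{2} = 3 + \frac{13}{2} = \frac{19}{2} \approx 9.5$)
$y{\left(F \right)} = 9 - F - 3 F^{2}$ ($y{\left(F \right)} = 9 - \left(\left(F^{2} + \left(F + F\right) F\right) + F\right) = 9 - \left(\left(F^{2} + 2 F F\right) + F\right) = 9 - \left(\left(F^{2} + 2 F^{2}\right) + F\right) = 9 - \left(3 F^{2} + F\right) = 9 - \left(F + 3 F^{2}\right) = 9 - F - 3 F^{2}$)
$- X{\left(y{\left(T + 4 \right)} \right)} = - \left(9 - \left(\frac{19}{2} + 4\right) - 3 \left(\frac{19}{2} + 4\right)^{2}\right)^{2} = - \left(9 - \frac{27}{2} - 3 \left(\frac{27}{2}\right)^{2}\right)^{2} = - \left(9 - \frac{27}{2} - \frac{2187}{4}\right)^{2} = - \left(- \frac{2205}{4}\right)^{2} = \left(-1\right) \frac{4862025}{16} = - \frac{4862025}{16}$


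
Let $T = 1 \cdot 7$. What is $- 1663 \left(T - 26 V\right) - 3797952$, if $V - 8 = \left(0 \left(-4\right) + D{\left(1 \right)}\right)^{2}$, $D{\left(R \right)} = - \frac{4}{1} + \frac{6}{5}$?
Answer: $- \frac{78117577}{25} \approx -3.1247 \cdot 10^{6}$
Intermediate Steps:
$D{\left(R \right)} = - \frac{14}{5}$ ($D{\left(R \right)} = \left(-4\right) 1 + 6 \cdot \frac{1}{5} = -4 + \frac{6}{5} = - \frac{14}{5}$)
$V = \frac{396}{25}$ ($V = 8 + \left(0 \left(-4\right) - \frac{14}{5}\right)^{2} = 8 + \left(0 - \frac{14}{5}\right)^{2} = 8 + \left(- \frac{14}{5}\right)^{2} = 8 + \frac{196}{25} = \frac{396}{25} \approx 15.84$)
$T = 7$
$- 1663 \left(T - 26 V\right) - 3797952 = - 1663 \left(7 - \frac{10296}{25}\right) - 3797952 = \left(-1663\right) \left(- \frac{10121}{25}\right) - 3797952 = \frac{16831223}{25} - 3797952 = - \frac{78117577}{25}$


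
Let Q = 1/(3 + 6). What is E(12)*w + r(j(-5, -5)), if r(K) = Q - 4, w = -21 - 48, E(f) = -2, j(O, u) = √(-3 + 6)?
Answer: 1207/9 ≈ 134.11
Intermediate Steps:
j(O, u) = √3
Q = ⅑ (Q = 1/9 = ⅑ ≈ 0.11111)
w = -69
r(K) = -35/9 (r(K) = ⅑ - 4 = -35/9)
E(12)*w + r(j(-5, -5)) = -2*(-69) - 35/9 = 138 - 35/9 = 1207/9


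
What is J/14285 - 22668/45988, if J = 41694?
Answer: 398402823/164234645 ≈ 2.4258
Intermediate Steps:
J/14285 - 22668/45988 = 41694/14285 - 22668/45988 = 41694*(1/14285) - 22668*1/45988 = 41694/14285 - 5667/11497 = 398402823/164234645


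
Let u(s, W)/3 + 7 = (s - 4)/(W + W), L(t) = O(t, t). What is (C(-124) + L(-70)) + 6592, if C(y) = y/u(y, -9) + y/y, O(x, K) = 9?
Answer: 6230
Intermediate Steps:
L(t) = 9
u(s, W) = -21 + 3*(-4 + s)/(2*W) (u(s, W) = -21 + 3*((s - 4)/(W + W)) = -21 + 3*((-4 + s)/((2*W))) = -21 + 3*((-4 + s)*(1/(2*W))) = -21 + 3*((-4 + s)/(2*W)) = -21 + 3*(-4 + s)/(2*W))
C(y) = 1 + y/(-61/3 - y/6) (C(y) = y/(((3/2)*(-4 + y - 14*(-9))/(-9))) + y/y = y/(((3/2)*(-⅑)*(-4 + y + 126))) + 1 = y/(((3/2)*(-⅑)*(122 + y))) + 1 = y/(-61/3 - y/6) + 1 = 1 + y/(-61/3 - y/6))
(C(-124) + L(-70)) + 6592 = ((122 - 5*(-124))/(122 - 124) + 9) + 6592 = ((122 + 620)/(-2) + 9) + 6592 = (-½*742 + 9) + 6592 = (-371 + 9) + 6592 = -362 + 6592 = 6230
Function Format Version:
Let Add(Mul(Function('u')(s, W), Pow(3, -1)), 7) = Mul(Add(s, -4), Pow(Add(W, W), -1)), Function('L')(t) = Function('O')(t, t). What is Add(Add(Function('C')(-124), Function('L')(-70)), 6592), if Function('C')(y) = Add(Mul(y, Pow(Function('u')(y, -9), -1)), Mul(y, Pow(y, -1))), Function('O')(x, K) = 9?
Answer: 6230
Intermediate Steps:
Function('L')(t) = 9
Function('u')(s, W) = Add(-21, Mul(Rational(3, 2), Pow(W, -1), Add(-4, s))) (Function('u')(s, W) = Add(-21, Mul(3, Mul(Add(s, -4), Pow(Add(W, W), -1)))) = Add(-21, Mul(3, Mul(Add(-4, s), Pow(Mul(2, W), -1)))) = Add(-21, Mul(3, Mul(Add(-4, s), Mul(Rational(1, 2), Pow(W, -1))))) = Add(-21, Mul(3, Mul(Rational(1, 2), Pow(W, -1), Add(-4, s)))) = Add(-21, Mul(Rational(3, 2), Pow(W, -1), Add(-4, s))))
Function('C')(y) = Add(1, Mul(y, Pow(Add(Rational(-61, 3), Mul(Rational(-1, 6), y)), -1))) (Function('C')(y) = Add(Mul(y, Pow(Mul(Rational(3, 2), Pow(-9, -1), Add(-4, y, Mul(-14, -9))), -1)), Mul(y, Pow(y, -1))) = Add(Mul(y, Pow(Mul(Rational(3, 2), Rational(-1, 9), Add(-4, y, 126)), -1)), 1) = Add(Mul(y, Pow(Mul(Rational(3, 2), Rational(-1, 9), Add(122, y)), -1)), 1) = Add(Mul(y, Pow(Add(Rational(-61, 3), Mul(Rational(-1, 6), y)), -1)), 1) = Add(1, Mul(y, Pow(Add(Rational(-61, 3), Mul(Rational(-1, 6), y)), -1))))
Add(Add(Function('C')(-124), Function('L')(-70)), 6592) = Add(Add(Mul(Pow(Add(122, -124), -1), Add(122, Mul(-5, -124))), 9), 6592) = Add(Add(Mul(Pow(-2, -1), Add(122, 620)), 9), 6592) = Add(Add(Mul(Rational(-1, 2), 742), 9), 6592) = Add(Add(-371, 9), 6592) = Add(-362, 6592) = 6230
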